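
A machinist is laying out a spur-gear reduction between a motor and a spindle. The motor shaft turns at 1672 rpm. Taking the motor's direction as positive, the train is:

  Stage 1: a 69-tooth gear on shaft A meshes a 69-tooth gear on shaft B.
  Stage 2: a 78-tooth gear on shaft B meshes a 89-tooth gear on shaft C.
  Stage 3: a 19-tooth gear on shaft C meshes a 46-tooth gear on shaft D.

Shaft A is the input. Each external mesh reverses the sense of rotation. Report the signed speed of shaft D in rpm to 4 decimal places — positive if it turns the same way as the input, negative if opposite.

Stage 1 [69T→69T]: ω = 1672.0000×69/69 = 1672.0000 rpm, dir flips to −; running = −1672.0000
Stage 2 [78T→89T]: ω = 1672.0000×78/89 = 1465.3483 rpm, dir flips to +; running = +1465.3483
Stage 3 [19T→46T]: ω = 1465.3483×19/46 = 605.2526 rpm, dir flips to −; running = −605.2526

-605.2526 rpm (opposite to input, |ω| = 605.2526 rpm)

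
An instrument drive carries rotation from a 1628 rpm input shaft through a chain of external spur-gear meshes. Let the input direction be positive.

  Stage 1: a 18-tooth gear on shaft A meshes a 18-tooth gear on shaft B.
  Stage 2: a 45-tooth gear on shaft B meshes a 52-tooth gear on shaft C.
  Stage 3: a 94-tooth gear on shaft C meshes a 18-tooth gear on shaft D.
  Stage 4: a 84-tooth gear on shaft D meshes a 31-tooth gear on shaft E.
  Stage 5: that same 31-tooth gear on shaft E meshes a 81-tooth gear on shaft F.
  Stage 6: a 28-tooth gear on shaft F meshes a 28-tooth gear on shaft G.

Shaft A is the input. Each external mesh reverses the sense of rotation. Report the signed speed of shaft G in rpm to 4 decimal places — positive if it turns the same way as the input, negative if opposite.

+7629.8006 rpm (same as input, |ω| = 7629.8006 rpm)

Stage 1 [18T→18T]: ω = 1628.0000×18/18 = 1628.0000 rpm, dir flips to −; running = −1628.0000
Stage 2 [45T→52T]: ω = 1628.0000×45/52 = 1408.8462 rpm, dir flips to +; running = +1408.8462
Stage 3 [94T→18T]: ω = 1408.8462×94/18 = 7357.3077 rpm, dir flips to −; running = −7357.3077
Stage 4 [84T→31T]: ω = 7357.3077×84/31 = 19935.9305 rpm, dir flips to +; running = +19935.9305
Stage 5 [31T→81T]: ω = 19935.9305×31/81 = 7629.8006 rpm, dir flips to −; running = −7629.8006
Stage 6 [28T→28T]: ω = 7629.8006×28/28 = 7629.8006 rpm, dir flips to +; running = +7629.8006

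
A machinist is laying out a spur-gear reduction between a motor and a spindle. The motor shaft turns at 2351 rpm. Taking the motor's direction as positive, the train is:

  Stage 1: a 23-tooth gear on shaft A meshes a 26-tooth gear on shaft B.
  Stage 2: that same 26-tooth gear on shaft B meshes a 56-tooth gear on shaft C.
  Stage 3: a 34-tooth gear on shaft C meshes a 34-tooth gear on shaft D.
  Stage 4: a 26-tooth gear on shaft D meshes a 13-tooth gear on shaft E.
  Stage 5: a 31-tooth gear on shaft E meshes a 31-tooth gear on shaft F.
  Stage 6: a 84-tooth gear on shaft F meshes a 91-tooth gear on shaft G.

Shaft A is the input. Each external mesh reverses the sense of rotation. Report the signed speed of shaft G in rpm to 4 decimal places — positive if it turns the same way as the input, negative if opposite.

+1782.6264 rpm (same as input, |ω| = 1782.6264 rpm)

Stage 1 [23T→26T]: ω = 2351.0000×23/26 = 2079.7308 rpm, dir flips to −; running = −2079.7308
Stage 2 [26T→56T]: ω = 2079.7308×26/56 = 965.5893 rpm, dir flips to +; running = +965.5893
Stage 3 [34T→34T]: ω = 965.5893×34/34 = 965.5893 rpm, dir flips to −; running = −965.5893
Stage 4 [26T→13T]: ω = 965.5893×26/13 = 1931.1786 rpm, dir flips to +; running = +1931.1786
Stage 5 [31T→31T]: ω = 1931.1786×31/31 = 1931.1786 rpm, dir flips to −; running = −1931.1786
Stage 6 [84T→91T]: ω = 1931.1786×84/91 = 1782.6264 rpm, dir flips to +; running = +1782.6264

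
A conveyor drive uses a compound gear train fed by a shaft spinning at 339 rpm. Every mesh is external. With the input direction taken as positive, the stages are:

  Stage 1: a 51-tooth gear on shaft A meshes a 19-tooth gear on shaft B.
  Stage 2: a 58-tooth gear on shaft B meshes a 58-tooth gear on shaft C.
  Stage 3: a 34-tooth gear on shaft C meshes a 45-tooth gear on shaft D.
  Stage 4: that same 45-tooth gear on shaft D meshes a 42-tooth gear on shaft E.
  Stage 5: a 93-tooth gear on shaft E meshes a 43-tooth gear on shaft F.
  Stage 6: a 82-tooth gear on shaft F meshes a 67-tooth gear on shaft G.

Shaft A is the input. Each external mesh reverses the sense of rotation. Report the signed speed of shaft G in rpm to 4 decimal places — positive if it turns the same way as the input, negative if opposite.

Stage 1 [51T→19T]: ω = 339.0000×51/19 = 909.9474 rpm, dir flips to −; running = −909.9474
Stage 2 [58T→58T]: ω = 909.9474×58/58 = 909.9474 rpm, dir flips to +; running = +909.9474
Stage 3 [34T→45T]: ω = 909.9474×34/45 = 687.5158 rpm, dir flips to −; running = −687.5158
Stage 4 [45T→42T]: ω = 687.5158×45/42 = 736.6241 rpm, dir flips to +; running = +736.6241
Stage 5 [93T→43T]: ω = 736.6241×93/43 = 1593.1637 rpm, dir flips to −; running = −1593.1637
Stage 6 [82T→67T]: ω = 1593.1637×82/67 = 1949.8421 rpm, dir flips to +; running = +1949.8421

+1949.8421 rpm (same as input, |ω| = 1949.8421 rpm)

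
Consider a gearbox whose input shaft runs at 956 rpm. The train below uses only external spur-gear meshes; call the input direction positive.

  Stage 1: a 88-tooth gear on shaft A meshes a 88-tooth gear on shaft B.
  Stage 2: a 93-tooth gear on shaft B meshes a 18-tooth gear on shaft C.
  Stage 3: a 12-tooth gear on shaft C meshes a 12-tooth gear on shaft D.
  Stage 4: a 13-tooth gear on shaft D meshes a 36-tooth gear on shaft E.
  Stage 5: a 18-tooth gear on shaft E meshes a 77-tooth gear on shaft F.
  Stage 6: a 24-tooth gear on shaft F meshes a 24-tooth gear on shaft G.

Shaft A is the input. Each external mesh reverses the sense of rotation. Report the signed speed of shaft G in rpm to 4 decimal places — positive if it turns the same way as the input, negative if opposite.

Stage 1 [88T→88T]: ω = 956.0000×88/88 = 956.0000 rpm, dir flips to −; running = −956.0000
Stage 2 [93T→18T]: ω = 956.0000×93/18 = 4939.3333 rpm, dir flips to +; running = +4939.3333
Stage 3 [12T→12T]: ω = 4939.3333×12/12 = 4939.3333 rpm, dir flips to −; running = −4939.3333
Stage 4 [13T→36T]: ω = 4939.3333×13/36 = 1783.6481 rpm, dir flips to +; running = +1783.6481
Stage 5 [18T→77T]: ω = 1783.6481×18/77 = 416.9567 rpm, dir flips to −; running = −416.9567
Stage 6 [24T→24T]: ω = 416.9567×24/24 = 416.9567 rpm, dir flips to +; running = +416.9567

+416.9567 rpm (same as input, |ω| = 416.9567 rpm)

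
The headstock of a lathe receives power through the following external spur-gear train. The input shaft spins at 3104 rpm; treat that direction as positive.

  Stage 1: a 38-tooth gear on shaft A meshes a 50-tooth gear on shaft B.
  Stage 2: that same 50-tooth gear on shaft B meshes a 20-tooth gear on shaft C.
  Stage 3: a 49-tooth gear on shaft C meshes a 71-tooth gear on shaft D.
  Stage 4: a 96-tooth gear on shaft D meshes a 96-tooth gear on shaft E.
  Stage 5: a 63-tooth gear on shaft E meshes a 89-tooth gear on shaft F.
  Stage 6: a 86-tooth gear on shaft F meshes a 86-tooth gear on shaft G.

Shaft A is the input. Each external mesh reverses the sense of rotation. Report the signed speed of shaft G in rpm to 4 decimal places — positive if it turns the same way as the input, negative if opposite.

+2881.1349 rpm (same as input, |ω| = 2881.1349 rpm)

Stage 1 [38T→50T]: ω = 3104.0000×38/50 = 2359.0400 rpm, dir flips to −; running = −2359.0400
Stage 2 [50T→20T]: ω = 2359.0400×50/20 = 5897.6000 rpm, dir flips to +; running = +5897.6000
Stage 3 [49T→71T]: ω = 5897.6000×49/71 = 4070.1746 rpm, dir flips to −; running = −4070.1746
Stage 4 [96T→96T]: ω = 4070.1746×96/96 = 4070.1746 rpm, dir flips to +; running = +4070.1746
Stage 5 [63T→89T]: ω = 4070.1746×63/89 = 2881.1349 rpm, dir flips to −; running = −2881.1349
Stage 6 [86T→86T]: ω = 2881.1349×86/86 = 2881.1349 rpm, dir flips to +; running = +2881.1349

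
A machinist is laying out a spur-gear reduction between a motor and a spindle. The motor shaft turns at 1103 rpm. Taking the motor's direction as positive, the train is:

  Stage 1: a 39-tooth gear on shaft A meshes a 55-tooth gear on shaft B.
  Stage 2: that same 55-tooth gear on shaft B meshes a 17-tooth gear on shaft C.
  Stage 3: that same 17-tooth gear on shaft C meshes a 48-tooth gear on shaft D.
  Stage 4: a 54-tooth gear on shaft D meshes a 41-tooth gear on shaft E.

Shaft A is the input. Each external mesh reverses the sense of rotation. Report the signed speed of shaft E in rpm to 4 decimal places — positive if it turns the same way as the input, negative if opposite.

+1180.3445 rpm (same as input, |ω| = 1180.3445 rpm)

Stage 1 [39T→55T]: ω = 1103.0000×39/55 = 782.1273 rpm, dir flips to −; running = −782.1273
Stage 2 [55T→17T]: ω = 782.1273×55/17 = 2530.4118 rpm, dir flips to +; running = +2530.4118
Stage 3 [17T→48T]: ω = 2530.4118×17/48 = 896.1875 rpm, dir flips to −; running = −896.1875
Stage 4 [54T→41T]: ω = 896.1875×54/41 = 1180.3445 rpm, dir flips to +; running = +1180.3445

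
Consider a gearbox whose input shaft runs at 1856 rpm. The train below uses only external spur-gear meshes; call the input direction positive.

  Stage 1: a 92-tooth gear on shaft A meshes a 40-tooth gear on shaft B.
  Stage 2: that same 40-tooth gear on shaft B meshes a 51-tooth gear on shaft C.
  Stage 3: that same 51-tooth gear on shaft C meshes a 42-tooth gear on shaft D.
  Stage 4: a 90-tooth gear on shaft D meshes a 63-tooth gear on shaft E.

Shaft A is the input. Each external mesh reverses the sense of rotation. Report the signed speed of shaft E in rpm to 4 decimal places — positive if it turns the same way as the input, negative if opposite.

+5807.8912 rpm (same as input, |ω| = 5807.8912 rpm)

Stage 1 [92T→40T]: ω = 1856.0000×92/40 = 4268.8000 rpm, dir flips to −; running = −4268.8000
Stage 2 [40T→51T]: ω = 4268.8000×40/51 = 3348.0784 rpm, dir flips to +; running = +3348.0784
Stage 3 [51T→42T]: ω = 3348.0784×51/42 = 4065.5238 rpm, dir flips to −; running = −4065.5238
Stage 4 [90T→63T]: ω = 4065.5238×90/63 = 5807.8912 rpm, dir flips to +; running = +5807.8912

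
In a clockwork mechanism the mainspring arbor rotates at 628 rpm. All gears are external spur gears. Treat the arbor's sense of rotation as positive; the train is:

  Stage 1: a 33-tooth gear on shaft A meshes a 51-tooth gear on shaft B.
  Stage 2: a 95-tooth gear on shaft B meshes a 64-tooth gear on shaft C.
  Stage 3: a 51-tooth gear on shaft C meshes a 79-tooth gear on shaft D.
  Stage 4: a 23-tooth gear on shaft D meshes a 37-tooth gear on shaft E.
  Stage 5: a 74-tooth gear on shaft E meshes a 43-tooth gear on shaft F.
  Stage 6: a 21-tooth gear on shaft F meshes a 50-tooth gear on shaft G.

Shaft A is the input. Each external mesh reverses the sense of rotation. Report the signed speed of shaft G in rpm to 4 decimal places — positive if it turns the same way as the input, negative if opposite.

Stage 1 [33T→51T]: ω = 628.0000×33/51 = 406.3529 rpm, dir flips to −; running = −406.3529
Stage 2 [95T→64T]: ω = 406.3529×95/64 = 603.1801 rpm, dir flips to +; running = +603.1801
Stage 3 [51T→79T]: ω = 603.1801×51/79 = 389.3948 rpm, dir flips to −; running = −389.3948
Stage 4 [23T→37T]: ω = 389.3948×23/37 = 242.0562 rpm, dir flips to +; running = +242.0562
Stage 5 [74T→43T]: ω = 242.0562×74/43 = 416.5619 rpm, dir flips to −; running = −416.5619
Stage 6 [21T→50T]: ω = 416.5619×21/50 = 174.9560 rpm, dir flips to +; running = +174.9560

+174.9560 rpm (same as input, |ω| = 174.9560 rpm)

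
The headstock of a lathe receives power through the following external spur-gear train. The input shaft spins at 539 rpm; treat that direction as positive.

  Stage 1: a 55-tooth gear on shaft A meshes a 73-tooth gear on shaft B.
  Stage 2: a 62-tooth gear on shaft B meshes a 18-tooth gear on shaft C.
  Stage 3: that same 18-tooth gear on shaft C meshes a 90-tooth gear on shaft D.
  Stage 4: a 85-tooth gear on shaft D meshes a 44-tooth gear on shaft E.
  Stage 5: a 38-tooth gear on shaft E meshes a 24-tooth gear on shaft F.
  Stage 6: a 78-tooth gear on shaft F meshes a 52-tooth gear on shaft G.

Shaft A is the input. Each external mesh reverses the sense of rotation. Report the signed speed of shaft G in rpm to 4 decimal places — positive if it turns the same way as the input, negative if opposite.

Stage 1 [55T→73T]: ω = 539.0000×55/73 = 406.0959 rpm, dir flips to −; running = −406.0959
Stage 2 [62T→18T]: ω = 406.0959×62/18 = 1398.7747 rpm, dir flips to +; running = +1398.7747
Stage 3 [18T→90T]: ω = 1398.7747×18/90 = 279.7549 rpm, dir flips to −; running = −279.7549
Stage 4 [85T→44T]: ω = 279.7549×85/44 = 540.4357 rpm, dir flips to +; running = +540.4357
Stage 5 [38T→24T]: ω = 540.4357×38/24 = 855.6898 rpm, dir flips to −; running = −855.6898
Stage 6 [78T→52T]: ω = 855.6898×78/52 = 1283.5348 rpm, dir flips to +; running = +1283.5348

+1283.5348 rpm (same as input, |ω| = 1283.5348 rpm)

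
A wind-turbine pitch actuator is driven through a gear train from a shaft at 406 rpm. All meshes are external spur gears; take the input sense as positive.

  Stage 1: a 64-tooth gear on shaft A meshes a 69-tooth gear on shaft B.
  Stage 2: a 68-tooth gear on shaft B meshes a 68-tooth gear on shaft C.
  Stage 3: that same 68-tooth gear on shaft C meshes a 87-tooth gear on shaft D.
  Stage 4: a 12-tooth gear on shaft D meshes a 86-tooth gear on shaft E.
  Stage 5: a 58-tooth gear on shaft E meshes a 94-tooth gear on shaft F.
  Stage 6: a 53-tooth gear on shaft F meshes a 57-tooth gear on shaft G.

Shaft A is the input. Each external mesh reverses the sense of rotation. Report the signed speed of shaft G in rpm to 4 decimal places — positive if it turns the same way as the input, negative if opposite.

Stage 1 [64T→69T]: ω = 406.0000×64/69 = 376.5797 rpm, dir flips to −; running = −376.5797
Stage 2 [68T→68T]: ω = 376.5797×68/68 = 376.5797 rpm, dir flips to +; running = +376.5797
Stage 3 [68T→87T]: ω = 376.5797×68/87 = 294.3382 rpm, dir flips to −; running = −294.3382
Stage 4 [12T→86T]: ω = 294.3382×12/86 = 41.0704 rpm, dir flips to +; running = +41.0704
Stage 5 [58T→94T]: ω = 41.0704×58/94 = 25.3413 rpm, dir flips to −; running = −25.3413
Stage 6 [53T→57T]: ω = 25.3413×53/57 = 23.5630 rpm, dir flips to +; running = +23.5630

+23.5630 rpm (same as input, |ω| = 23.5630 rpm)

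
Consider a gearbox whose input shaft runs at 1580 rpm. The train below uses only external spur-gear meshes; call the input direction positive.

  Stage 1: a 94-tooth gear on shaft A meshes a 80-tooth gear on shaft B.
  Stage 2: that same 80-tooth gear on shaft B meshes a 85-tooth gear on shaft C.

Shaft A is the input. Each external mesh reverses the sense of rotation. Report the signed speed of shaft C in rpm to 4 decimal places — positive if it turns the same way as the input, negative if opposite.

+1747.2941 rpm (same as input, |ω| = 1747.2941 rpm)

Stage 1 [94T→80T]: ω = 1580.0000×94/80 = 1856.5000 rpm, dir flips to −; running = −1856.5000
Stage 2 [80T→85T]: ω = 1856.5000×80/85 = 1747.2941 rpm, dir flips to +; running = +1747.2941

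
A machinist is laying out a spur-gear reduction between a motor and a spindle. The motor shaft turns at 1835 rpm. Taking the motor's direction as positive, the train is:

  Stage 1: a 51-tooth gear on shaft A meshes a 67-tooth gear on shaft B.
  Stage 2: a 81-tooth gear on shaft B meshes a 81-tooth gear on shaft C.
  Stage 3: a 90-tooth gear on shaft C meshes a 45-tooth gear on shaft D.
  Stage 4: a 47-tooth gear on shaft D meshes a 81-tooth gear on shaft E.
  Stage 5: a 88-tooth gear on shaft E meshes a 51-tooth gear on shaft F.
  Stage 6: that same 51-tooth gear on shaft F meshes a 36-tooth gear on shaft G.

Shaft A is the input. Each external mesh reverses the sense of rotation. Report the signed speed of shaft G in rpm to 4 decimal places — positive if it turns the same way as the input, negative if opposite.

+3962.3647 rpm (same as input, |ω| = 3962.3647 rpm)

Stage 1 [51T→67T]: ω = 1835.0000×51/67 = 1396.7910 rpm, dir flips to −; running = −1396.7910
Stage 2 [81T→81T]: ω = 1396.7910×81/81 = 1396.7910 rpm, dir flips to +; running = +1396.7910
Stage 3 [90T→45T]: ω = 1396.7910×90/45 = 2793.5821 rpm, dir flips to −; running = −2793.5821
Stage 4 [47T→81T]: ω = 2793.5821×47/81 = 1620.9674 rpm, dir flips to +; running = +1620.9674
Stage 5 [88T→51T]: ω = 1620.9674×88/51 = 2796.9633 rpm, dir flips to −; running = −2796.9633
Stage 6 [51T→36T]: ω = 2796.9633×51/36 = 3962.3647 rpm, dir flips to +; running = +3962.3647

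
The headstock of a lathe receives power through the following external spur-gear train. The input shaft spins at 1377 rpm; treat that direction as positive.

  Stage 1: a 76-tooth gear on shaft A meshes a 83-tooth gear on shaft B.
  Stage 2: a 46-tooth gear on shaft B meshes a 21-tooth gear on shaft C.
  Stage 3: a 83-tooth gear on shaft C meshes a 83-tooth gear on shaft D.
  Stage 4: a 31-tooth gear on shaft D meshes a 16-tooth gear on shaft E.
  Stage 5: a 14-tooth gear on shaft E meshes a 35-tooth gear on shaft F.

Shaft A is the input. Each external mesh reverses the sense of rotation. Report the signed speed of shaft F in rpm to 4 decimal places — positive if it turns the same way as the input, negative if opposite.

-2140.4726 rpm (opposite to input, |ω| = 2140.4726 rpm)

Stage 1 [76T→83T]: ω = 1377.0000×76/83 = 1260.8675 rpm, dir flips to −; running = −1260.8675
Stage 2 [46T→21T]: ω = 1260.8675×46/21 = 2761.9002 rpm, dir flips to +; running = +2761.9002
Stage 3 [83T→83T]: ω = 2761.9002×83/83 = 2761.9002 rpm, dir flips to −; running = −2761.9002
Stage 4 [31T→16T]: ω = 2761.9002×31/16 = 5351.1816 rpm, dir flips to +; running = +5351.1816
Stage 5 [14T→35T]: ω = 5351.1816×14/35 = 2140.4726 rpm, dir flips to −; running = −2140.4726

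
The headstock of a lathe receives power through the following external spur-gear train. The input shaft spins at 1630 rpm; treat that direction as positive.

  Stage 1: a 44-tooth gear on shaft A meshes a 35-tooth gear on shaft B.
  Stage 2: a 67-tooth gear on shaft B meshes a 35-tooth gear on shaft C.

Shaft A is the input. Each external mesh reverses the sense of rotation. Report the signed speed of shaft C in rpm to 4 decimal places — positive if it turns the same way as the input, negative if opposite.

+3922.6449 rpm (same as input, |ω| = 3922.6449 rpm)

Stage 1 [44T→35T]: ω = 1630.0000×44/35 = 2049.1429 rpm, dir flips to −; running = −2049.1429
Stage 2 [67T→35T]: ω = 2049.1429×67/35 = 3922.6449 rpm, dir flips to +; running = +3922.6449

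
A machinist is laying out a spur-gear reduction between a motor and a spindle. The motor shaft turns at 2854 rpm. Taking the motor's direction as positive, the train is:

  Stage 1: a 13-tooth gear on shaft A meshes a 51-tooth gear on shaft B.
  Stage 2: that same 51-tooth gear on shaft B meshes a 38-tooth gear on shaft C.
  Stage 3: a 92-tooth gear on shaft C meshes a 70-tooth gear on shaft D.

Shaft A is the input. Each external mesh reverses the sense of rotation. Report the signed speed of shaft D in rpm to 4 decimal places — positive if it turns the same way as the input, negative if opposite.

Stage 1 [13T→51T]: ω = 2854.0000×13/51 = 727.4902 rpm, dir flips to −; running = −727.4902
Stage 2 [51T→38T]: ω = 727.4902×51/38 = 976.3684 rpm, dir flips to +; running = +976.3684
Stage 3 [92T→70T]: ω = 976.3684×92/70 = 1283.2271 rpm, dir flips to −; running = −1283.2271

-1283.2271 rpm (opposite to input, |ω| = 1283.2271 rpm)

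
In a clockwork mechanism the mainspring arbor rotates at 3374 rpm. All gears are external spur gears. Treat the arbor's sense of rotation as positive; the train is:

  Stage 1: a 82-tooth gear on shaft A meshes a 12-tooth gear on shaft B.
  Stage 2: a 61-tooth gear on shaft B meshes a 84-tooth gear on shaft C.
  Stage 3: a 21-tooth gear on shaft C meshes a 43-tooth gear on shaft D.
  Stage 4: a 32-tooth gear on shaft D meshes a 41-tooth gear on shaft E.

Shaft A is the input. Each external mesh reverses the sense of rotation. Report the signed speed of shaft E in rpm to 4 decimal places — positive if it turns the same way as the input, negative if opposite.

Stage 1 [82T→12T]: ω = 3374.0000×82/12 = 23055.6667 rpm, dir flips to −; running = −23055.6667
Stage 2 [61T→84T]: ω = 23055.6667×61/84 = 16742.8056 rpm, dir flips to +; running = +16742.8056
Stage 3 [21T→43T]: ω = 16742.8056×21/43 = 8176.7190 rpm, dir flips to −; running = −8176.7190
Stage 4 [32T→41T]: ω = 8176.7190×32/41 = 6381.8295 rpm, dir flips to +; running = +6381.8295

+6381.8295 rpm (same as input, |ω| = 6381.8295 rpm)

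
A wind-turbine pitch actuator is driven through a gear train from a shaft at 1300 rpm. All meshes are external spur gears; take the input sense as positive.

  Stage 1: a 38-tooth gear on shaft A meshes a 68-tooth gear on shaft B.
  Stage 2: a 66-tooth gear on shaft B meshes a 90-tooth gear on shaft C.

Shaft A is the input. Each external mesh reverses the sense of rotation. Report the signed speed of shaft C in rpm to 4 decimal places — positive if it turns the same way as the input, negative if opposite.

Stage 1 [38T→68T]: ω = 1300.0000×38/68 = 726.4706 rpm, dir flips to −; running = −726.4706
Stage 2 [66T→90T]: ω = 726.4706×66/90 = 532.7451 rpm, dir flips to +; running = +532.7451

+532.7451 rpm (same as input, |ω| = 532.7451 rpm)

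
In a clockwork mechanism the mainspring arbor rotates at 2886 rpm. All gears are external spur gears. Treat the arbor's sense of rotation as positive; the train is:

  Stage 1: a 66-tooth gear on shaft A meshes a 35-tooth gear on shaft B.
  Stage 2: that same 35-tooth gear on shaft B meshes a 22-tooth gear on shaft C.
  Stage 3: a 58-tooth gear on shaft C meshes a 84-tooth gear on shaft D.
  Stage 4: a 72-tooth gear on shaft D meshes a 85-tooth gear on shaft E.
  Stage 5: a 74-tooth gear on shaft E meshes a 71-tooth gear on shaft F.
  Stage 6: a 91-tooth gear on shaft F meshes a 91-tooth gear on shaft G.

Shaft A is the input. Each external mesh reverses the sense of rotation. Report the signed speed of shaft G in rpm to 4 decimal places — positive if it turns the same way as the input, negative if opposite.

+5277.8037 rpm (same as input, |ω| = 5277.8037 rpm)

Stage 1 [66T→35T]: ω = 2886.0000×66/35 = 5442.1714 rpm, dir flips to −; running = −5442.1714
Stage 2 [35T→22T]: ω = 5442.1714×35/22 = 8658.0000 rpm, dir flips to +; running = +8658.0000
Stage 3 [58T→84T]: ω = 8658.0000×58/84 = 5978.1429 rpm, dir flips to −; running = −5978.1429
Stage 4 [72T→85T]: ω = 5978.1429×72/85 = 5063.8387 rpm, dir flips to +; running = +5063.8387
Stage 5 [74T→71T]: ω = 5063.8387×74/71 = 5277.8037 rpm, dir flips to −; running = −5277.8037
Stage 6 [91T→91T]: ω = 5277.8037×91/91 = 5277.8037 rpm, dir flips to +; running = +5277.8037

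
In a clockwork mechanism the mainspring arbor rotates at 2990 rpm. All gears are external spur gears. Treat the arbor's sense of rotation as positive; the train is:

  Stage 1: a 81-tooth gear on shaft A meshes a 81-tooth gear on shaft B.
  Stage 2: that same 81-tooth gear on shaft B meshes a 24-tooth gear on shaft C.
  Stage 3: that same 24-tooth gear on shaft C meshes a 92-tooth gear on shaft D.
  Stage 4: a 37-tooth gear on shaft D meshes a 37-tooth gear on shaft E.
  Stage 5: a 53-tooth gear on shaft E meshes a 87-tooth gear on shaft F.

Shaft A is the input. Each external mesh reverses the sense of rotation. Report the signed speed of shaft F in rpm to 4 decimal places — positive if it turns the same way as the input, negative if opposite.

-1603.7069 rpm (opposite to input, |ω| = 1603.7069 rpm)

Stage 1 [81T→81T]: ω = 2990.0000×81/81 = 2990.0000 rpm, dir flips to −; running = −2990.0000
Stage 2 [81T→24T]: ω = 2990.0000×81/24 = 10091.2500 rpm, dir flips to +; running = +10091.2500
Stage 3 [24T→92T]: ω = 10091.2500×24/92 = 2632.5000 rpm, dir flips to −; running = −2632.5000
Stage 4 [37T→37T]: ω = 2632.5000×37/37 = 2632.5000 rpm, dir flips to +; running = +2632.5000
Stage 5 [53T→87T]: ω = 2632.5000×53/87 = 1603.7069 rpm, dir flips to −; running = −1603.7069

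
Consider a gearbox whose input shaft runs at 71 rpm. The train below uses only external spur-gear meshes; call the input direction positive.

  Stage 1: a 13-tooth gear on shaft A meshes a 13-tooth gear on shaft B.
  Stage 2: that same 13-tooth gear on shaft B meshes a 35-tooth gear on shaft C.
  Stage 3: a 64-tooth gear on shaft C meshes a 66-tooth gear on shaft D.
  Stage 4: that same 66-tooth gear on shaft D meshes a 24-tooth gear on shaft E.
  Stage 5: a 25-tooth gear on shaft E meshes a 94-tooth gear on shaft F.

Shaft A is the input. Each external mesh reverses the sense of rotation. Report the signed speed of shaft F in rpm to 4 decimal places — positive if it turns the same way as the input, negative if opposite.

-18.7031 rpm (opposite to input, |ω| = 18.7031 rpm)

Stage 1 [13T→13T]: ω = 71.0000×13/13 = 71.0000 rpm, dir flips to −; running = −71.0000
Stage 2 [13T→35T]: ω = 71.0000×13/35 = 26.3714 rpm, dir flips to +; running = +26.3714
Stage 3 [64T→66T]: ω = 26.3714×64/66 = 25.5723 rpm, dir flips to −; running = −25.5723
Stage 4 [66T→24T]: ω = 25.5723×66/24 = 70.3238 rpm, dir flips to +; running = +70.3238
Stage 5 [25T→94T]: ω = 70.3238×25/94 = 18.7031 rpm, dir flips to −; running = −18.7031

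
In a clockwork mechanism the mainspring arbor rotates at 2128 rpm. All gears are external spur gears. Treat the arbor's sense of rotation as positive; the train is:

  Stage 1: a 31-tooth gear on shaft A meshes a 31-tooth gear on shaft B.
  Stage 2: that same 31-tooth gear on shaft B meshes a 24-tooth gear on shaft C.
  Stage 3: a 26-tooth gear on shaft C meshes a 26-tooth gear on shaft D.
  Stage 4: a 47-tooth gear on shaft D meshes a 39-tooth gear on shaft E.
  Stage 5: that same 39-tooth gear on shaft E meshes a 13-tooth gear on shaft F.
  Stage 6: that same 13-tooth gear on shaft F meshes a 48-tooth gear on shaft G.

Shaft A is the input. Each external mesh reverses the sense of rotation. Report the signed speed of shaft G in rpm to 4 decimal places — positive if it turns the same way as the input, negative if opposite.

Stage 1 [31T→31T]: ω = 2128.0000×31/31 = 2128.0000 rpm, dir flips to −; running = −2128.0000
Stage 2 [31T→24T]: ω = 2128.0000×31/24 = 2748.6667 rpm, dir flips to +; running = +2748.6667
Stage 3 [26T→26T]: ω = 2748.6667×26/26 = 2748.6667 rpm, dir flips to −; running = −2748.6667
Stage 4 [47T→39T]: ω = 2748.6667×47/39 = 3312.4957 rpm, dir flips to +; running = +3312.4957
Stage 5 [39T→13T]: ω = 3312.4957×39/13 = 9937.4872 rpm, dir flips to −; running = −9937.4872
Stage 6 [13T→48T]: ω = 9937.4872×13/48 = 2691.4028 rpm, dir flips to +; running = +2691.4028

+2691.4028 rpm (same as input, |ω| = 2691.4028 rpm)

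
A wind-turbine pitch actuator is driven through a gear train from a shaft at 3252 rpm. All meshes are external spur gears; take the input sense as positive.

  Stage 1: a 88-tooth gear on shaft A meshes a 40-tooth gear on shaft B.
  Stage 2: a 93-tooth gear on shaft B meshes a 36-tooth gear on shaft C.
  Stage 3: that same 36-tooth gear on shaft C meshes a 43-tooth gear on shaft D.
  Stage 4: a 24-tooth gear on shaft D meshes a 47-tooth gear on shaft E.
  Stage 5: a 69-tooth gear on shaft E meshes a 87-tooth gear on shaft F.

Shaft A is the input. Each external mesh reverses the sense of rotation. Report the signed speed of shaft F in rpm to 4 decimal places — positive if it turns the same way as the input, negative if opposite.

-6266.5850 rpm (opposite to input, |ω| = 6266.5850 rpm)

Stage 1 [88T→40T]: ω = 3252.0000×88/40 = 7154.4000 rpm, dir flips to −; running = −7154.4000
Stage 2 [93T→36T]: ω = 7154.4000×93/36 = 18482.2000 rpm, dir flips to +; running = +18482.2000
Stage 3 [36T→43T]: ω = 18482.2000×36/43 = 15473.4698 rpm, dir flips to −; running = −15473.4698
Stage 4 [24T→47T]: ω = 15473.4698×24/47 = 7901.3463 rpm, dir flips to +; running = +7901.3463
Stage 5 [69T→87T]: ω = 7901.3463×69/87 = 6266.5850 rpm, dir flips to −; running = −6266.5850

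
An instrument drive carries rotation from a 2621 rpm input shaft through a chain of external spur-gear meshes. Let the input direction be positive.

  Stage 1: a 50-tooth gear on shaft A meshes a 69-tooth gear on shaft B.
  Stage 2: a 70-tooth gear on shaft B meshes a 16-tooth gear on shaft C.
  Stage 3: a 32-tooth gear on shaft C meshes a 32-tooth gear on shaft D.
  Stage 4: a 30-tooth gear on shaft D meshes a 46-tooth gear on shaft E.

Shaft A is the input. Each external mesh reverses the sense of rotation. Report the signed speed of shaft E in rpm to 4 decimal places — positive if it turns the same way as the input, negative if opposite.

+5419.1281 rpm (same as input, |ω| = 5419.1281 rpm)

Stage 1 [50T→69T]: ω = 2621.0000×50/69 = 1899.2754 rpm, dir flips to −; running = −1899.2754
Stage 2 [70T→16T]: ω = 1899.2754×70/16 = 8309.3297 rpm, dir flips to +; running = +8309.3297
Stage 3 [32T→32T]: ω = 8309.3297×32/32 = 8309.3297 rpm, dir flips to −; running = −8309.3297
Stage 4 [30T→46T]: ω = 8309.3297×30/46 = 5419.1281 rpm, dir flips to +; running = +5419.1281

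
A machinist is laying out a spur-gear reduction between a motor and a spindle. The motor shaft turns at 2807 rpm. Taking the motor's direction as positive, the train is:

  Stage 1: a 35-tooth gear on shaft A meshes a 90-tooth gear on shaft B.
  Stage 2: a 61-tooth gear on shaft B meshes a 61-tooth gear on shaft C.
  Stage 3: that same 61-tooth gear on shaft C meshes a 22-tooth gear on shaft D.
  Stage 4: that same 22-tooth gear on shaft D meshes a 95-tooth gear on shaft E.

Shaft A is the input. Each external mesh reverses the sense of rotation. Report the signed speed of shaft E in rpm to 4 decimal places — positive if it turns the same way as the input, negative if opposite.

+700.9292 rpm (same as input, |ω| = 700.9292 rpm)

Stage 1 [35T→90T]: ω = 2807.0000×35/90 = 1091.6111 rpm, dir flips to −; running = −1091.6111
Stage 2 [61T→61T]: ω = 1091.6111×61/61 = 1091.6111 rpm, dir flips to +; running = +1091.6111
Stage 3 [61T→22T]: ω = 1091.6111×61/22 = 3026.7399 rpm, dir flips to −; running = −3026.7399
Stage 4 [22T→95T]: ω = 3026.7399×22/95 = 700.9292 rpm, dir flips to +; running = +700.9292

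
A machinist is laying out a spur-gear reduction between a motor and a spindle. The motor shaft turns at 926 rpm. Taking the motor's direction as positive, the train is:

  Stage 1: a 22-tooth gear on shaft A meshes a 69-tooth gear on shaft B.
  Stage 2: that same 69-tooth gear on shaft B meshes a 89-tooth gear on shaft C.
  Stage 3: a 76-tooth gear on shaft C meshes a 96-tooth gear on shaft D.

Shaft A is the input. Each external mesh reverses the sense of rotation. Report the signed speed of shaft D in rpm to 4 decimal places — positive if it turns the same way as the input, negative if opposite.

Stage 1 [22T→69T]: ω = 926.0000×22/69 = 295.2464 rpm, dir flips to −; running = −295.2464
Stage 2 [69T→89T]: ω = 295.2464×69/89 = 228.8989 rpm, dir flips to +; running = +228.8989
Stage 3 [76T→96T]: ω = 228.8989×76/96 = 181.2116 rpm, dir flips to −; running = −181.2116

-181.2116 rpm (opposite to input, |ω| = 181.2116 rpm)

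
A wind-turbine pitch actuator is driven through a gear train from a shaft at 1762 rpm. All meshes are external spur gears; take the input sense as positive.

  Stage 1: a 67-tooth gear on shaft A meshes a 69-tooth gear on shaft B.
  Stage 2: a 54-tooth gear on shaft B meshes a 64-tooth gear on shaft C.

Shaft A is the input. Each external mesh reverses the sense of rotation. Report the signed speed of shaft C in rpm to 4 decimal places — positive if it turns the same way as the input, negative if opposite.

Stage 1 [67T→69T]: ω = 1762.0000×67/69 = 1710.9275 rpm, dir flips to −; running = −1710.9275
Stage 2 [54T→64T]: ω = 1710.9275×54/64 = 1443.5951 rpm, dir flips to +; running = +1443.5951

+1443.5951 rpm (same as input, |ω| = 1443.5951 rpm)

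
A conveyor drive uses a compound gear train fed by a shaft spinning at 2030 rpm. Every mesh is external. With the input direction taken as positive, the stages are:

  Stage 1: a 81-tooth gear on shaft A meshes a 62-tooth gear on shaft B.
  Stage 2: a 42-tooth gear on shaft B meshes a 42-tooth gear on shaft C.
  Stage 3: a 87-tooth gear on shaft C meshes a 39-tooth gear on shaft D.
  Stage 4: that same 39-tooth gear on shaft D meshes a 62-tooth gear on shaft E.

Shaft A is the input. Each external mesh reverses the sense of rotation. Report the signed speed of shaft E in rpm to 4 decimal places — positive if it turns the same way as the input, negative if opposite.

+3721.4906 rpm (same as input, |ω| = 3721.4906 rpm)

Stage 1 [81T→62T]: ω = 2030.0000×81/62 = 2652.0968 rpm, dir flips to −; running = −2652.0968
Stage 2 [42T→42T]: ω = 2652.0968×42/42 = 2652.0968 rpm, dir flips to +; running = +2652.0968
Stage 3 [87T→39T]: ω = 2652.0968×87/39 = 5916.2159 rpm, dir flips to −; running = −5916.2159
Stage 4 [39T→62T]: ω = 5916.2159×39/62 = 3721.4906 rpm, dir flips to +; running = +3721.4906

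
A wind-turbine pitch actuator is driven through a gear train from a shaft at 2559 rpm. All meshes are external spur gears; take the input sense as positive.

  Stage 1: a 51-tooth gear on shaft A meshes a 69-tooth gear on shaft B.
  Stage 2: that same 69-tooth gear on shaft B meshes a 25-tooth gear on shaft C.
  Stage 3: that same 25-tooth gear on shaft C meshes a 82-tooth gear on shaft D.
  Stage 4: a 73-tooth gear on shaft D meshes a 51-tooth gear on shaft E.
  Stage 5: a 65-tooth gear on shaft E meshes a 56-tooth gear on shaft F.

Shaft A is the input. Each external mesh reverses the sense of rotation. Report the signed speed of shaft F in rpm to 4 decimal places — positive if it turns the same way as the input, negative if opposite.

-2644.2628 rpm (opposite to input, |ω| = 2644.2628 rpm)

Stage 1 [51T→69T]: ω = 2559.0000×51/69 = 1891.4348 rpm, dir flips to −; running = −1891.4348
Stage 2 [69T→25T]: ω = 1891.4348×69/25 = 5220.3600 rpm, dir flips to +; running = +5220.3600
Stage 3 [25T→82T]: ω = 5220.3600×25/82 = 1591.5732 rpm, dir flips to −; running = −1591.5732
Stage 4 [73T→51T]: ω = 1591.5732×73/51 = 2278.1341 rpm, dir flips to +; running = +2278.1341
Stage 5 [65T→56T]: ω = 2278.1341×65/56 = 2644.2628 rpm, dir flips to −; running = −2644.2628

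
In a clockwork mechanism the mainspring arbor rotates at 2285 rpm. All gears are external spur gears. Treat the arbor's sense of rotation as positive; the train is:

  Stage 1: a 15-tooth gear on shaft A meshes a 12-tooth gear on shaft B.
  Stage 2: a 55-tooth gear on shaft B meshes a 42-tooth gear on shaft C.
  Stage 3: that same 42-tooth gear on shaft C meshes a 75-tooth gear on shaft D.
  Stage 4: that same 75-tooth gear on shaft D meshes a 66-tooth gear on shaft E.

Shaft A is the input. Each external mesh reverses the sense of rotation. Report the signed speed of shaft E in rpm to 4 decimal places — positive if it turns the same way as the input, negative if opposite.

+2380.2083 rpm (same as input, |ω| = 2380.2083 rpm)

Stage 1 [15T→12T]: ω = 2285.0000×15/12 = 2856.2500 rpm, dir flips to −; running = −2856.2500
Stage 2 [55T→42T]: ω = 2856.2500×55/42 = 3740.3274 rpm, dir flips to +; running = +3740.3274
Stage 3 [42T→75T]: ω = 3740.3274×42/75 = 2094.5833 rpm, dir flips to −; running = −2094.5833
Stage 4 [75T→66T]: ω = 2094.5833×75/66 = 2380.2083 rpm, dir flips to +; running = +2380.2083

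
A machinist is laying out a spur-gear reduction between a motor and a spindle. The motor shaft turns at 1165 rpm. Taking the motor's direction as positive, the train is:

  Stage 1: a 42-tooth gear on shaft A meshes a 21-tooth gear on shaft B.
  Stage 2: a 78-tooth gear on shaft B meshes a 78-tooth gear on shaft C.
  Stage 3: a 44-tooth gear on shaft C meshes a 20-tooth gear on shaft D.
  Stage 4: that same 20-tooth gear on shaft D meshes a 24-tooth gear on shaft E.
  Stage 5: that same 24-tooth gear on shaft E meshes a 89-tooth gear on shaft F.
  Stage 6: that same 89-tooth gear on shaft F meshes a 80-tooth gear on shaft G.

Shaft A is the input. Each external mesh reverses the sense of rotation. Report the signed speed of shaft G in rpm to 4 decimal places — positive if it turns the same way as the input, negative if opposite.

Stage 1 [42T→21T]: ω = 1165.0000×42/21 = 2330.0000 rpm, dir flips to −; running = −2330.0000
Stage 2 [78T→78T]: ω = 2330.0000×78/78 = 2330.0000 rpm, dir flips to +; running = +2330.0000
Stage 3 [44T→20T]: ω = 2330.0000×44/20 = 5126.0000 rpm, dir flips to −; running = −5126.0000
Stage 4 [20T→24T]: ω = 5126.0000×20/24 = 4271.6667 rpm, dir flips to +; running = +4271.6667
Stage 5 [24T→89T]: ω = 4271.6667×24/89 = 1151.9101 rpm, dir flips to −; running = −1151.9101
Stage 6 [89T→80T]: ω = 1151.9101×89/80 = 1281.5000 rpm, dir flips to +; running = +1281.5000

+1281.5000 rpm (same as input, |ω| = 1281.5000 rpm)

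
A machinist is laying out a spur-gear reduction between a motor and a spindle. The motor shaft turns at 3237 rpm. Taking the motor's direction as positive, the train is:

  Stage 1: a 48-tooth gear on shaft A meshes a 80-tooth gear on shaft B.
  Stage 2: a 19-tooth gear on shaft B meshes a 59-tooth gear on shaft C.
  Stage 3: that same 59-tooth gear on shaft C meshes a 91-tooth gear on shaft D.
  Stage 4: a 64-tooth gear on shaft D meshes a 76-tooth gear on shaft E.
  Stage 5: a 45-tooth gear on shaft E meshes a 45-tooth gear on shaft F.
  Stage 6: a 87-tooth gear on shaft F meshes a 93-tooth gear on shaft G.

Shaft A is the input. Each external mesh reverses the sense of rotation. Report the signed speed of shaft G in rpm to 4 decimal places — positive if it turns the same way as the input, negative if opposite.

Stage 1 [48T→80T]: ω = 3237.0000×48/80 = 1942.2000 rpm, dir flips to −; running = −1942.2000
Stage 2 [19T→59T]: ω = 1942.2000×19/59 = 625.4542 rpm, dir flips to +; running = +625.4542
Stage 3 [59T→91T]: ω = 625.4542×59/91 = 405.5143 rpm, dir flips to −; running = −405.5143
Stage 4 [64T→76T]: ω = 405.5143×64/76 = 341.4857 rpm, dir flips to +; running = +341.4857
Stage 5 [45T→45T]: ω = 341.4857×45/45 = 341.4857 rpm, dir flips to −; running = −341.4857
Stage 6 [87T→93T]: ω = 341.4857×87/93 = 319.4544 rpm, dir flips to +; running = +319.4544

+319.4544 rpm (same as input, |ω| = 319.4544 rpm)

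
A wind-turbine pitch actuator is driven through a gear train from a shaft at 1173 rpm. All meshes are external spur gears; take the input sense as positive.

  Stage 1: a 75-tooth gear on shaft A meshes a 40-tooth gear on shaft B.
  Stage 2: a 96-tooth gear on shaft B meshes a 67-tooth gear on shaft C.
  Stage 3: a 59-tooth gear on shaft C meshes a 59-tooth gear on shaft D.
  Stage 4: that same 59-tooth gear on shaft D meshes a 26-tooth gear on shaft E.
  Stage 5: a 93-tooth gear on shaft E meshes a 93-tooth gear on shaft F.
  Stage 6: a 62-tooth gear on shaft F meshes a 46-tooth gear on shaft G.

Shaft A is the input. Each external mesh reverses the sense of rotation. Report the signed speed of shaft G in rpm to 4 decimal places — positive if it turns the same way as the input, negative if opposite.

Stage 1 [75T→40T]: ω = 1173.0000×75/40 = 2199.3750 rpm, dir flips to −; running = −2199.3750
Stage 2 [96T→67T]: ω = 2199.3750×96/67 = 3151.3433 rpm, dir flips to +; running = +3151.3433
Stage 3 [59T→59T]: ω = 3151.3433×59/59 = 3151.3433 rpm, dir flips to −; running = −3151.3433
Stage 4 [59T→26T]: ω = 3151.3433×59/26 = 7151.1251 rpm, dir flips to +; running = +7151.1251
Stage 5 [93T→93T]: ω = 7151.1251×93/93 = 7151.1251 rpm, dir flips to −; running = −7151.1251
Stage 6 [62T→46T]: ω = 7151.1251×62/46 = 9638.4730 rpm, dir flips to +; running = +9638.4730

+9638.4730 rpm (same as input, |ω| = 9638.4730 rpm)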